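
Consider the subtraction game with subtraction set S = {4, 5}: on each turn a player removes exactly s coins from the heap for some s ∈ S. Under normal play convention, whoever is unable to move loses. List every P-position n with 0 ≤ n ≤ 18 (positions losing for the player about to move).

n :  0  1  2  3  4  5  6  7  8  9 10 11 12 13 14 15 16 17 18
G :  0  0  0  0  1  1  1  1  2  0  0  0  0  1  1  1  1  2  0
P-positions are exactly the n with G(n) = 0.

0, 1, 2, 3, 9, 10, 11, 12, 18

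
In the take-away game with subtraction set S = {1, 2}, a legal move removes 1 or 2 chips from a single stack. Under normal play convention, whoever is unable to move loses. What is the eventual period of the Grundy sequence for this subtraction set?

3

n :  0  1  2  3  4  5  6  7  8  9 10 11 12 13 14
G :  0  1  2  0  1  2  0  1  2  0  1  2  0  1  2
G(n+3) = G(n) holds for n = 0,…,1 (a full window of length max(S) = 2), so the sequence is purely periodic with period 3.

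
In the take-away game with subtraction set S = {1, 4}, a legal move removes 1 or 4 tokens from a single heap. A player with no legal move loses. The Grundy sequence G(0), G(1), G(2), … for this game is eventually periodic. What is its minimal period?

G(0) = 0
G(1) = mex{0} = 1
G(2) = mex{1} = 0
G(3) = mex{0} = 1
G(4) = mex{1,0} = 2
G(5) = mex{2,1} = 0
G(6) = mex{0,0} = 1
G(7) = mex{1,1} = 0
G(8) = mex{0,2} = 1
G(9) = mex{1,0} = 2
G(10) = mex{2,1} = 0
G(11) = mex{0,0} = 1
G(12) = mex{1,1} = 0
G(13) = mex{0,2} = 1
G(14) = mex{1,0} = 2
G(n+5) = G(n) holds for n = 0,…,3 (a full window of length max(S) = 4), so the sequence is purely periodic with period 5.

5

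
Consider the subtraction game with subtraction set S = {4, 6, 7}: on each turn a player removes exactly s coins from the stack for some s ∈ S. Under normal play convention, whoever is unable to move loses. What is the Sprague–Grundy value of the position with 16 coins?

n :  0  1  2  3  4  5  6  7  8  9 10 11 12 13 14 15 16
G :  0  0  0  0  1  1  1  1  2  2  2  0  0  0  0  1  1

1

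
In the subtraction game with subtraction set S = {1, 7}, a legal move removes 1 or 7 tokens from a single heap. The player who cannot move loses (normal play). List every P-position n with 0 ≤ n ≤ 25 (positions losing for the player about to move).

0, 2, 4, 6, 8, 10, 12, 14, 16, 18, 20, 22, 24

n :  0  1  2  3  4  5  6  7  8  9 10 11 12 13 14 15 16 17 18 19 20 21 22 23 24 25
G :  0  1  0  1  0  1  0  1  0  1  0  1  0  1  0  1  0  1  0  1  0  1  0  1  0  1
P-positions are exactly the n with G(n) = 0.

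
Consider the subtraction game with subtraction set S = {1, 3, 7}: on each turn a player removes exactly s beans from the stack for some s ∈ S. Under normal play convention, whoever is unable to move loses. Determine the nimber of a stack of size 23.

1

G(0) = 0
G(1) = mex{0} = 1
G(2) = mex{1} = 0
G(3) = mex{0,0} = 1
G(4) = mex{1,1} = 0
G(5) = mex{0,0} = 1
G(6) = mex{1,1} = 0
G(7) = mex{0,0,0} = 1
G(8) = mex{1,1,1} = 0
G(9) = mex{0,0,0} = 1
G(10) = mex{1,1,1} = 0
G(11) = mex{0,0,0} = 1
G(12) = mex{1,1,1} = 0
G(13) = mex{0,0,0} = 1
G(14) = mex{1,1,1} = 0
G(15) = mex{0,0,0} = 1
G(16) = mex{1,1,1} = 0
G(17) = mex{0,0,0} = 1
G(18) = mex{1,1,1} = 0
G(19) = mex{0,0,0} = 1
G(20) = mex{1,1,1} = 0
G(21) = mex{0,0,0} = 1
G(22) = mex{1,1,1} = 0
G(23) = mex{0,0,0} = 1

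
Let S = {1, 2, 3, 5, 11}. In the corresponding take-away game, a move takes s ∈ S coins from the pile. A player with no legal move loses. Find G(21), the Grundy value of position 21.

G(0) = 0
G(1) = mex{0} = 1
G(2) = mex{1,0} = 2
G(3) = mex{2,1,0} = 3
G(4) = mex{3,2,1} = 0
G(5) = mex{0,3,2,0} = 1
G(6) = mex{1,0,3,1} = 2
G(7) = mex{2,1,0,2} = 3
G(8) = mex{3,2,1,3} = 0
G(9) = mex{0,3,2,0} = 1
G(10) = mex{1,0,3,1} = 2
G(11) = mex{2,1,0,2,0} = 3
G(12) = mex{3,2,1,3,1} = 0
G(13) = mex{0,3,2,0,2} = 1
G(14) = mex{1,0,3,1,3} = 2
G(15) = mex{2,1,0,2,0} = 3
G(16) = mex{3,2,1,3,1} = 0
G(17) = mex{0,3,2,0,2} = 1
G(18) = mex{1,0,3,1,3} = 2
G(19) = mex{2,1,0,2,0} = 3
G(20) = mex{3,2,1,3,1} = 0
G(21) = mex{0,3,2,0,2} = 1

1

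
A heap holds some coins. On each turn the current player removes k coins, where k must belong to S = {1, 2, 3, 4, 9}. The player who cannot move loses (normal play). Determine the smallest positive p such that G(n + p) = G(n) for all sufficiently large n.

n :  0  1  2  3  4  5  6  7  8  9 10 11 12 13 14 15
G :  0  1  2  3  4  0  1  2  3  4  0  1  2  3  4  0
G(n+5) = G(n) holds for n = 0,…,8 (a full window of length max(S) = 9), so the sequence is purely periodic with period 5.

5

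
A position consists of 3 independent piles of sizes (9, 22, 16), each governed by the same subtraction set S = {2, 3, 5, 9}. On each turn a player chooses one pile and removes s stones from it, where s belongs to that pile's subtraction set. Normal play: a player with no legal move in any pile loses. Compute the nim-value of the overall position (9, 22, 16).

All piles use S = {2, 3, 5, 9}:
n :  0  1  2  3  4  5  6  7  8  9 10 11 12 13 14 15 16 17 18 19 20 21 22
G :  0  0  1  1  2  2  3  0  0  1  1  2  2  3  0  0  1  1  2  2  3  0  0
Pile A: G(9) = 1.
Pile B: G(22) = 0.
Pile C: G(16) = 1.
Combined Grundy value = 1 ⊕ 0 ⊕ 1 = 0.

0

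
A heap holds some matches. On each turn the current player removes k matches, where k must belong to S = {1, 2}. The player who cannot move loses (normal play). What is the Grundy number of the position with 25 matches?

n :  0  1  2  3  4  5  6  7  8  9 10 11 12 13 14 15 16 17 18 19 20 21 22 23 24 25
G :  0  1  2  0  1  2  0  1  2  0  1  2  0  1  2  0  1  2  0  1  2  0  1  2  0  1

1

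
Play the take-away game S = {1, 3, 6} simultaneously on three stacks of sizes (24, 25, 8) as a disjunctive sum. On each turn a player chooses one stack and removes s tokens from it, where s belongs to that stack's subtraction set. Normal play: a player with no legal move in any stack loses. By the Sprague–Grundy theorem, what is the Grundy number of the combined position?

All stacks use S = {1, 3, 6}:
n :  0  1  2  3  4  5  6  7  8  9 10 11 12 13 14 15 16 17 18 19 20 21 22 23 24 25
G :  0  1  0  1  0  1  2  3  2  0  1  0  1  0  1  2  3  2  0  1  0  1  0  1  2  3
Stack A: G(24) = 2.
Stack B: G(25) = 3.
Stack C: G(8) = 2.
Combined Grundy value = 2 ⊕ 3 ⊕ 2 = 3.

3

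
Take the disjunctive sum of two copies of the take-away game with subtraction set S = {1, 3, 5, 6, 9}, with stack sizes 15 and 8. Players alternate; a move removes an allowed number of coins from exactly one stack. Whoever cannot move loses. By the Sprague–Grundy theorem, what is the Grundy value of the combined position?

3

All stacks use S = {1, 3, 5, 6, 9}:
G(0) = 0
G(1) = mex{0} = 1
G(2) = mex{1} = 0
G(3) = mex{0,0} = 1
G(4) = mex{1,1} = 0
G(5) = mex{0,0,0} = 1
G(6) = mex{1,1,1,0} = 2
G(7) = mex{2,0,0,1} = 3
G(8) = mex{3,1,1,0} = 2
G(9) = mex{2,2,0,1,0} = 3
G(10) = mex{3,3,1,0,1} = 2
G(11) = mex{2,2,2,1,0} = 3
G(12) = mex{3,3,3,2,1} = 0
G(13) = mex{0,2,2,3,0} = 1
G(14) = mex{1,3,3,2,1} = 0
G(15) = mex{0,0,2,3,2} = 1
Stack A: G(15) = 1.
Stack B: G(8) = 2.
Combined Grundy value = 1 ⊕ 2 = 3.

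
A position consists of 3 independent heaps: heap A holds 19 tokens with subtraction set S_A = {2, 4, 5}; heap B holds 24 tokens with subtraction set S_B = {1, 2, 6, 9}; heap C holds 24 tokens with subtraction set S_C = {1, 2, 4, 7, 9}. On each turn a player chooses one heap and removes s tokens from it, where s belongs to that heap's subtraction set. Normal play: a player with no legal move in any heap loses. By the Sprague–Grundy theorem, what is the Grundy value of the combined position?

Heap A, S = {2, 4, 5}:
n :  0  1  2  3  4  5  6  7  8  9 10 11 12 13 14 15 16 17 18 19
G :  0  0  1  1  2  2  3  0  0  1  1  2  2  3  0  0  1  1  2  2
G_A(19) = 2.
Heap B, S = {1, 2, 6, 9}:
G(0) = 0
G(1) = mex{0} = 1
G(2) = mex{1,0} = 2
G(3) = mex{2,1} = 0
G(4) = mex{0,2} = 1
G(5) = mex{1,0} = 2
G(6) = mex{2,1,0} = 3
G(7) = mex{3,2,1} = 0
G(8) = mex{0,3,2} = 1
G(9) = mex{1,0,0,0} = 2
G(10) = mex{2,1,1,1} = 0
G(11) = mex{0,2,2,2} = 1
G(12) = mex{1,0,3,0} = 2
G(13) = mex{2,1,0,1} = 3
G(14) = mex{3,2,1,2} = 0
G(15) = mex{0,3,2,3} = 1
G(16) = mex{1,0,0,0} = 2
G(17) = mex{2,1,1,1} = 0
G(18) = mex{0,2,2,2} = 1
G(19) = mex{1,0,3,0} = 2
G(20) = mex{2,1,0,1} = 3
G(21) = mex{3,2,1,2} = 0
G(22) = mex{0,3,2,3} = 1
G(23) = mex{1,0,0,0} = 2
G(24) = mex{2,1,1,1} = 0
G_B(24) = 0.
Heap C, S = {1, 2, 4, 7, 9}:
n :  0  1  2  3  4  5  6  7  8  9 10 11 12 13 14 15 16 17 18 19 20 21 22 23 24
G :  0  1  2  0  1  2  0  1  2  3  4  0  1  2  0  1  2  0  1  2  3  4  0  1  2
G_C(24) = 2.
Combined Grundy value = 2 ⊕ 0 ⊕ 2 = 0.

0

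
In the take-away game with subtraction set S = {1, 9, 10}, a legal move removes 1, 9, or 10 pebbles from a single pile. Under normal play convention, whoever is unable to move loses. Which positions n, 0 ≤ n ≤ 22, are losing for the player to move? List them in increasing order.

G(0) = 0
G(1) = mex{0} = 1
G(2) = mex{1} = 0
G(3) = mex{0} = 1
G(4) = mex{1} = 0
G(5) = mex{0} = 1
G(6) = mex{1} = 0
G(7) = mex{0} = 1
G(8) = mex{1} = 0
G(9) = mex{0,0} = 1
G(10) = mex{1,1,0} = 2
G(11) = mex{2,0,1} = 3
G(12) = mex{3,1,0} = 2
G(13) = mex{2,0,1} = 3
G(14) = mex{3,1,0} = 2
G(15) = mex{2,0,1} = 3
G(16) = mex{3,1,0} = 2
G(17) = mex{2,0,1} = 3
G(18) = mex{3,1,0} = 2
G(19) = mex{2,2,1} = 0
G(20) = mex{0,3,2} = 1
G(21) = mex{1,2,3} = 0
G(22) = mex{0,3,2} = 1
P-positions are exactly the n with G(n) = 0.

0, 2, 4, 6, 8, 19, 21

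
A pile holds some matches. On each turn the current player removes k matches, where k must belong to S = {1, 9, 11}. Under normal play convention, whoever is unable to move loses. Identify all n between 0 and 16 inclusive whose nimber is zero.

0, 2, 4, 6, 8, 10, 12, 14, 16

G(0) = 0
G(1) = mex{0} = 1
G(2) = mex{1} = 0
G(3) = mex{0} = 1
G(4) = mex{1} = 0
G(5) = mex{0} = 1
G(6) = mex{1} = 0
G(7) = mex{0} = 1
G(8) = mex{1} = 0
G(9) = mex{0,0} = 1
G(10) = mex{1,1} = 0
G(11) = mex{0,0,0} = 1
G(12) = mex{1,1,1} = 0
G(13) = mex{0,0,0} = 1
G(14) = mex{1,1,1} = 0
G(15) = mex{0,0,0} = 1
G(16) = mex{1,1,1} = 0
P-positions are exactly the n with G(n) = 0.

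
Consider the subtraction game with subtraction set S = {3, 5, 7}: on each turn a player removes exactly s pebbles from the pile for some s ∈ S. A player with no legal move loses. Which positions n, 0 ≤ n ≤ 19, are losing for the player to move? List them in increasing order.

n :  0  1  2  3  4  5  6  7  8  9 10 11 12 13 14 15 16 17 18 19
G :  0  0  0  1  1  1  2  2  2  3  0  0  0  1  1  1  2  2  2  3
P-positions are exactly the n with G(n) = 0.

0, 1, 2, 10, 11, 12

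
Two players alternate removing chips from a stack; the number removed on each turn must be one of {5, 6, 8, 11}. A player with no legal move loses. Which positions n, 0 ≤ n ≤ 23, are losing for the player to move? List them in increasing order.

0, 1, 2, 3, 4, 16, 17, 18, 19, 20

n :  0  1  2  3  4  5  6  7  8  9 10 11 12 13 14 15 16 17 18 19 20 21 22 23
G :  0  0  0  0  0  1  1  1  1  1  2  2  2  2  2  3  0  0  0  0  0  1  1  1
P-positions are exactly the n with G(n) = 0.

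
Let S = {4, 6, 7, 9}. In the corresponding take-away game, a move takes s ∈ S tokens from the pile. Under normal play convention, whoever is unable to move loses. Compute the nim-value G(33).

1

n :  0  1  2  3  4  5  6  7  8  9 10 11 12 13 14 15 16 17 18 19 20 21 22 23 24 25 26 27 28 29 30 31 32 33
G :  0  0  0  0  1  1  1  1  2  2  2  2  3  0  0  0  0  1  1  1  1  2  2  2  2  3  0  0  0  0  1  1  1  1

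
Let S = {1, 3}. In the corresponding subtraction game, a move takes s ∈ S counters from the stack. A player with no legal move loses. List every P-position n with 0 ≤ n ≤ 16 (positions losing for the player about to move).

n :  0  1  2  3  4  5  6  7  8  9 10 11 12 13 14 15 16
G :  0  1  0  1  0  1  0  1  0  1  0  1  0  1  0  1  0
P-positions are exactly the n with G(n) = 0.

0, 2, 4, 6, 8, 10, 12, 14, 16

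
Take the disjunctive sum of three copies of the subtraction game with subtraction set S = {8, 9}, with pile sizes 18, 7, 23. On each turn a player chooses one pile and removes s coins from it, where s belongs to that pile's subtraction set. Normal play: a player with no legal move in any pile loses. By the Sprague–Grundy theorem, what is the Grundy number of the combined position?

0

All piles use S = {8, 9}:
n :  0  1  2  3  4  5  6  7  8  9 10 11 12 13 14 15 16 17 18 19 20 21 22 23
G :  0  0  0  0  0  0  0  0  1  1  1  1  1  1  1  1  2  0  0  0  0  0  0  0
Pile A: G(18) = 0.
Pile B: G(7) = 0.
Pile C: G(23) = 0.
Combined Grundy value = 0 ⊕ 0 ⊕ 0 = 0.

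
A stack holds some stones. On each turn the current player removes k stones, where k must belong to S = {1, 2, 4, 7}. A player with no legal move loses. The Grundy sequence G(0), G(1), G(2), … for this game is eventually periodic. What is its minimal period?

G(0) = 0
G(1) = mex{0} = 1
G(2) = mex{1,0} = 2
G(3) = mex{2,1} = 0
G(4) = mex{0,2,0} = 1
G(5) = mex{1,0,1} = 2
G(6) = mex{2,1,2} = 0
G(7) = mex{0,2,0,0} = 1
G(8) = mex{1,0,1,1} = 2
G(9) = mex{2,1,2,2} = 0
G(10) = mex{0,2,0,0} = 1
G(11) = mex{1,0,1,1} = 2
G(12) = mex{2,1,2,2} = 0
G(13) = mex{0,2,0,0} = 1
G(14) = mex{1,0,1,1} = 2
G(n+3) = G(n) holds for n = 0,…,6 (a full window of length max(S) = 7), so the sequence is purely periodic with period 3.

3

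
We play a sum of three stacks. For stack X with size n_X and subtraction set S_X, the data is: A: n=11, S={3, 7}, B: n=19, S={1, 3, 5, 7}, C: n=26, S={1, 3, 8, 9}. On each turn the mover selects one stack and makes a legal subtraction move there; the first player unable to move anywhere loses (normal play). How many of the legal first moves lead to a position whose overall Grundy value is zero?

Stack A, S = {3, 7}:
n :  0  1  2  3  4  5  6  7  8  9 10 11
G :  0  0  0  1  1  1  0  2  2  1  0  0
G_A(11) = 0.
Stack B, S = {1, 3, 5, 7}:
G(0) = 0
G(1) = mex{0} = 1
G(2) = mex{1} = 0
G(3) = mex{0,0} = 1
G(4) = mex{1,1} = 0
G(5) = mex{0,0,0} = 1
G(6) = mex{1,1,1} = 0
G(7) = mex{0,0,0,0} = 1
G(8) = mex{1,1,1,1} = 0
G(9) = mex{0,0,0,0} = 1
G(10) = mex{1,1,1,1} = 0
G(11) = mex{0,0,0,0} = 1
G(12) = mex{1,1,1,1} = 0
G(13) = mex{0,0,0,0} = 1
G(14) = mex{1,1,1,1} = 0
G(15) = mex{0,0,0,0} = 1
G(16) = mex{1,1,1,1} = 0
G(17) = mex{0,0,0,0} = 1
G(18) = mex{1,1,1,1} = 0
G(19) = mex{0,0,0,0} = 1
G_B(19) = 1.
Stack C, S = {1, 3, 8, 9}:
G(0) = 0
G(1) = mex{0} = 1
G(2) = mex{1} = 0
G(3) = mex{0,0} = 1
G(4) = mex{1,1} = 0
G(5) = mex{0,0} = 1
G(6) = mex{1,1} = 0
G(7) = mex{0,0} = 1
G(8) = mex{1,1,0} = 2
G(9) = mex{2,0,1,0} = 3
G(10) = mex{3,1,0,1} = 2
G(11) = mex{2,2,1,0} = 3
G(12) = mex{3,3,0,1} = 2
G(13) = mex{2,2,1,0} = 3
G(14) = mex{3,3,0,1} = 2
G(15) = mex{2,2,1,0} = 3
G(16) = mex{3,3,2,1} = 0
G(17) = mex{0,2,3,2} = 1
G(18) = mex{1,3,2,3} = 0
G(19) = mex{0,0,3,2} = 1
G(20) = mex{1,1,2,3} = 0
G(21) = mex{0,0,3,2} = 1
G(22) = mex{1,1,2,3} = 0
G(23) = mex{0,0,3,2} = 1
G(24) = mex{1,1,0,3} = 2
G(25) = mex{2,0,1,0} = 3
G(26) = mex{3,1,0,1} = 2
G_C(26) = 2.
Combined Grundy value = 0 ⊕ 1 ⊕ 2 = 3.
A winning move leaves total XOR = 0, i.e. changes one component's Grundy value g to g ⊕ X where X is the current total.
Stack A: need g' = 0⊕3 = 3. Options: 11−3→G=2, 11−7→G=1. Hits: 0.
Stack B: need g' = 1⊕3 = 2. Options: 19−1→G=0, 19−3→G=0, 19−5→G=0, 19−7→G=0. Hits: 0.
Stack C: need g' = 2⊕3 = 1. Options: 26−1→G=3, 26−3→G=1, 26−8→G=0, 26−9→G=1. Hits: 2.

2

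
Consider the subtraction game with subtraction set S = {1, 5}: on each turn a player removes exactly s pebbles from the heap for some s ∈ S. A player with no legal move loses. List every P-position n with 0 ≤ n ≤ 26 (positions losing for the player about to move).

n :  0  1  2  3  4  5  6  7  8  9 10 11 12 13 14 15 16 17 18 19 20 21 22 23 24 25 26
G :  0  1  0  1  0  1  0  1  0  1  0  1  0  1  0  1  0  1  0  1  0  1  0  1  0  1  0
P-positions are exactly the n with G(n) = 0.

0, 2, 4, 6, 8, 10, 12, 14, 16, 18, 20, 22, 24, 26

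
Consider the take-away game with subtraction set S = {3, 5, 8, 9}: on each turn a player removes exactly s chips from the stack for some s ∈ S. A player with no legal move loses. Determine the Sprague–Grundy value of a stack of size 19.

2

n :  0  1  2  3  4  5  6  7  8  9 10 11 12 13 14 15 16 17 18 19
G :  0  0  0  1  1  1  2  2  2  3  3  3  0  0  0  1  1  1  2  2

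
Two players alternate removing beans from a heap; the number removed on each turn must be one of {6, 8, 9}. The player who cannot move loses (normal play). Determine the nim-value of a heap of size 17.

G(0) = 0
G(1) = mex{} = 0
G(2) = mex{} = 0
G(3) = mex{} = 0
G(4) = mex{} = 0
G(5) = mex{} = 0
G(6) = mex{0} = 1
G(7) = mex{0} = 1
G(8) = mex{0,0} = 1
G(9) = mex{0,0,0} = 1
G(10) = mex{0,0,0} = 1
G(11) = mex{0,0,0} = 1
G(12) = mex{1,0,0} = 2
G(13) = mex{1,0,0} = 2
G(14) = mex{1,1,0} = 2
G(15) = mex{1,1,1} = 0
G(16) = mex{1,1,1} = 0
G(17) = mex{1,1,1} = 0

0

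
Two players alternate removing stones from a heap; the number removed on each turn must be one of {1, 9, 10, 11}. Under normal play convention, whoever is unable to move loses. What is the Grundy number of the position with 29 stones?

G(0) = 0
G(1) = mex{0} = 1
G(2) = mex{1} = 0
G(3) = mex{0} = 1
G(4) = mex{1} = 0
G(5) = mex{0} = 1
G(6) = mex{1} = 0
G(7) = mex{0} = 1
G(8) = mex{1} = 0
G(9) = mex{0,0} = 1
G(10) = mex{1,1,0} = 2
G(11) = mex{2,0,1,0} = 3
G(12) = mex{3,1,0,1} = 2
G(13) = mex{2,0,1,0} = 3
G(14) = mex{3,1,0,1} = 2
G(15) = mex{2,0,1,0} = 3
G(16) = mex{3,1,0,1} = 2
G(17) = mex{2,0,1,0} = 3
G(18) = mex{3,1,0,1} = 2
G(19) = mex{2,2,1,0} = 3
G(20) = mex{3,3,2,1} = 0
G(21) = mex{0,2,3,2} = 1
G(22) = mex{1,3,2,3} = 0
G(23) = mex{0,2,3,2} = 1
G(24) = mex{1,3,2,3} = 0
G(25) = mex{0,2,3,2} = 1
G(26) = mex{1,3,2,3} = 0
G(27) = mex{0,2,3,2} = 1
G(28) = mex{1,3,2,3} = 0
G(29) = mex{0,0,3,2} = 1

1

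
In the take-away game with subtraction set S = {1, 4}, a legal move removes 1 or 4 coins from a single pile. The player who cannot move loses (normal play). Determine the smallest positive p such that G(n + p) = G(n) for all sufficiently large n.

G(0) = 0
G(1) = mex{0} = 1
G(2) = mex{1} = 0
G(3) = mex{0} = 1
G(4) = mex{1,0} = 2
G(5) = mex{2,1} = 0
G(6) = mex{0,0} = 1
G(7) = mex{1,1} = 0
G(8) = mex{0,2} = 1
G(9) = mex{1,0} = 2
G(10) = mex{2,1} = 0
G(11) = mex{0,0} = 1
G(12) = mex{1,1} = 0
G(13) = mex{0,2} = 1
G(14) = mex{1,0} = 2
G(n+5) = G(n) holds for n = 0,…,3 (a full window of length max(S) = 4), so the sequence is purely periodic with period 5.

5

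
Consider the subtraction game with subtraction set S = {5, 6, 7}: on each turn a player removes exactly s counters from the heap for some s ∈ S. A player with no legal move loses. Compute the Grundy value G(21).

G(0) = 0
G(1) = mex{} = 0
G(2) = mex{} = 0
G(3) = mex{} = 0
G(4) = mex{} = 0
G(5) = mex{0} = 1
G(6) = mex{0,0} = 1
G(7) = mex{0,0,0} = 1
G(8) = mex{0,0,0} = 1
G(9) = mex{0,0,0} = 1
G(10) = mex{1,0,0} = 2
G(11) = mex{1,1,0} = 2
G(12) = mex{1,1,1} = 0
G(13) = mex{1,1,1} = 0
G(14) = mex{1,1,1} = 0
G(15) = mex{2,1,1} = 0
G(16) = mex{2,2,1} = 0
G(17) = mex{0,2,2} = 1
G(18) = mex{0,0,2} = 1
G(19) = mex{0,0,0} = 1
G(20) = mex{0,0,0} = 1
G(21) = mex{0,0,0} = 1

1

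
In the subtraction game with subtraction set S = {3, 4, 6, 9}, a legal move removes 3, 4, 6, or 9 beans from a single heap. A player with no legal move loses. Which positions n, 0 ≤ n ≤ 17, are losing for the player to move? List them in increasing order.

n :  0  1  2  3  4  5  6  7  8  9 10 11 12 13 14 15 16 17
G :  0  0  0  1  1  1  2  2  2  3  3  3  0  0  0  1  1  1
P-positions are exactly the n with G(n) = 0.

0, 1, 2, 12, 13, 14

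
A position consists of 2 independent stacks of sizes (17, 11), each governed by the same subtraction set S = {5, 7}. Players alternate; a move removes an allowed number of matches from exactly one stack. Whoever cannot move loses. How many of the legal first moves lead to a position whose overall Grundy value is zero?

All stacks use S = {5, 7}:
n :  0  1  2  3  4  5  6  7  8  9 10 11 12 13 14 15 16 17
G :  0  0  0  0  0  1  1  1  1  1  2  2  0  0  0  0  0  1
Stack A: G(17) = 1.
Stack B: G(11) = 2.
Combined Grundy value = 1 ⊕ 2 = 3.
A winning move leaves total XOR = 0, i.e. changes one component's Grundy value g to g ⊕ X where X is the current total.
Stack A: need g' = 1⊕3 = 2. Options: 17−5→G=0, 17−7→G=2. Hits: 1.
Stack B: need g' = 2⊕3 = 1. Options: 11−5→G=1, 11−7→G=0. Hits: 1.

2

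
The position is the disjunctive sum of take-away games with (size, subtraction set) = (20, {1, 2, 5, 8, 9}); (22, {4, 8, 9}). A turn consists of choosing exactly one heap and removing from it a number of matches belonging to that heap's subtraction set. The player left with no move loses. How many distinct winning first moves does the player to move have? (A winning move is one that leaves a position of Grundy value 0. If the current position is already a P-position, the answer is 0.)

Heap A, S = {1, 2, 5, 8, 9}:
G(0) = 0
G(1) = mex{0} = 1
G(2) = mex{1,0} = 2
G(3) = mex{2,1} = 0
G(4) = mex{0,2} = 1
G(5) = mex{1,0,0} = 2
G(6) = mex{2,1,1} = 0
G(7) = mex{0,2,2} = 1
G(8) = mex{1,0,0,0} = 2
G(9) = mex{2,1,1,1,0} = 3
G(10) = mex{3,2,2,2,1} = 0
G(11) = mex{0,3,0,0,2} = 1
G(12) = mex{1,0,1,1,0} = 2
G(13) = mex{2,1,2,2,1} = 0
G(14) = mex{0,2,3,0,2} = 1
G(15) = mex{1,0,0,1,0} = 2
G(16) = mex{2,1,1,2,1} = 0
G(17) = mex{0,2,2,3,2} = 1
G(18) = mex{1,0,0,0,3} = 2
G(19) = mex{2,1,1,1,0} = 3
G(20) = mex{3,2,2,2,1} = 0
G_A(20) = 0.
Heap B, S = {4, 8, 9}:
G(0) = 0
G(1) = mex{} = 0
G(2) = mex{} = 0
G(3) = mex{} = 0
G(4) = mex{0} = 1
G(5) = mex{0} = 1
G(6) = mex{0} = 1
G(7) = mex{0} = 1
G(8) = mex{1,0} = 2
G(9) = mex{1,0,0} = 2
G(10) = mex{1,0,0} = 2
G(11) = mex{1,0,0} = 2
G(12) = mex{2,1,0} = 3
G(13) = mex{2,1,1} = 0
G(14) = mex{2,1,1} = 0
G(15) = mex{2,1,1} = 0
G(16) = mex{3,2,1} = 0
G(17) = mex{0,2,2} = 1
G(18) = mex{0,2,2} = 1
G(19) = mex{0,2,2} = 1
G(20) = mex{0,3,2} = 1
G(21) = mex{1,0,3} = 2
G(22) = mex{1,0,0} = 2
G_B(22) = 2.
Combined Grundy value = 0 ⊕ 2 = 2.
A winning move leaves total XOR = 0, i.e. changes one component's Grundy value g to g ⊕ X where X is the current total.
Heap A: need g' = 0⊕2 = 2. Options: 20−1→G=3, 20−2→G=2, 20−5→G=2, 20−8→G=2, 20−9→G=1. Hits: 3.
Heap B: need g' = 2⊕2 = 0. Options: 22−4→G=1, 22−8→G=0, 22−9→G=0. Hits: 2.

5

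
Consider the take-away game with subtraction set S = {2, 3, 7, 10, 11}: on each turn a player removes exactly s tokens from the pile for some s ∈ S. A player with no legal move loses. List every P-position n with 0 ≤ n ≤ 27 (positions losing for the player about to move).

G(0) = 0
G(1) = mex{} = 0
G(2) = mex{0} = 1
G(3) = mex{0,0} = 1
G(4) = mex{1,0} = 2
G(5) = mex{1,1} = 0
G(6) = mex{2,1} = 0
G(7) = mex{0,2,0} = 1
G(8) = mex{0,0,0} = 1
G(9) = mex{1,0,1} = 2
G(10) = mex{1,1,1,0} = 2
G(11) = mex{2,1,2,0,0} = 3
G(12) = mex{2,2,0,1,0} = 3
G(13) = mex{3,2,0,1,1} = 4
G(14) = mex{3,3,1,2,1} = 0
G(15) = mex{4,3,1,0,2} = 5
G(16) = mex{0,4,2,0,0} = 1
G(17) = mex{5,0,2,1,0} = 3
G(18) = mex{1,5,3,1,1} = 0
G(19) = mex{3,1,3,2,1} = 0
G(20) = mex{0,3,4,2,2} = 1
G(21) = mex{0,0,0,3,2} = 1
G(22) = mex{1,0,5,3,3} = 2
G(23) = mex{1,1,1,4,3} = 0
G(24) = mex{2,1,3,0,4} = 5
G(25) = mex{0,2,0,5,0} = 1
G(26) = mex{5,0,0,1,5} = 2
G(27) = mex{1,5,1,3,1} = 0
P-positions are exactly the n with G(n) = 0.

0, 1, 5, 6, 14, 18, 19, 23, 27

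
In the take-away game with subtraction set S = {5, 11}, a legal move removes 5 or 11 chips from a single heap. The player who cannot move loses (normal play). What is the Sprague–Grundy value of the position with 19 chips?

0

G(0) = 0
G(1) = mex{} = 0
G(2) = mex{} = 0
G(3) = mex{} = 0
G(4) = mex{} = 0
G(5) = mex{0} = 1
G(6) = mex{0} = 1
G(7) = mex{0} = 1
G(8) = mex{0} = 1
G(9) = mex{0} = 1
G(10) = mex{1} = 0
G(11) = mex{1,0} = 2
G(12) = mex{1,0} = 2
G(13) = mex{1,0} = 2
G(14) = mex{1,0} = 2
G(15) = mex{0,0} = 1
G(16) = mex{2,1} = 0
G(17) = mex{2,1} = 0
G(18) = mex{2,1} = 0
G(19) = mex{2,1} = 0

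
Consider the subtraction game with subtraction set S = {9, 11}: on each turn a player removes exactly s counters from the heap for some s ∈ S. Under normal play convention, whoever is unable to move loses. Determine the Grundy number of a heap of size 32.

1

G(0) = 0
G(1) = mex{} = 0
G(2) = mex{} = 0
G(3) = mex{} = 0
G(4) = mex{} = 0
G(5) = mex{} = 0
G(6) = mex{} = 0
G(7) = mex{} = 0
G(8) = mex{} = 0
G(9) = mex{0} = 1
G(10) = mex{0} = 1
G(11) = mex{0,0} = 1
G(12) = mex{0,0} = 1
G(13) = mex{0,0} = 1
G(14) = mex{0,0} = 1
G(15) = mex{0,0} = 1
G(16) = mex{0,0} = 1
G(17) = mex{0,0} = 1
G(18) = mex{1,0} = 2
G(19) = mex{1,0} = 2
G(20) = mex{1,1} = 0
G(21) = mex{1,1} = 0
G(22) = mex{1,1} = 0
G(23) = mex{1,1} = 0
G(24) = mex{1,1} = 0
G(25) = mex{1,1} = 0
G(26) = mex{1,1} = 0
G(27) = mex{2,1} = 0
G(28) = mex{2,1} = 0
G(29) = mex{0,2} = 1
G(30) = mex{0,2} = 1
G(31) = mex{0,0} = 1
G(32) = mex{0,0} = 1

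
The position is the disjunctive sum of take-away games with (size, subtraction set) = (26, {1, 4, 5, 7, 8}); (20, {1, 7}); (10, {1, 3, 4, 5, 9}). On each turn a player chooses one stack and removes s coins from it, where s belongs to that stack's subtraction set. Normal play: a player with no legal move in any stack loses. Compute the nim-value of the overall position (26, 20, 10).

Stack A, S = {1, 4, 5, 7, 8}:
n :  0  1  2  3  4  5  6  7  8  9 10 11 12 13 14 15 16 17 18 19 20 21 22 23 24 25 26
G :  0  1  0  1  2  3  2  3  4  5  4  0  1  0  1  2  3  2  3  4  5  4  0  1  0  1  2
G_A(26) = 2.
Stack B, S = {1, 7}:
G(0) = 0
G(1) = mex{0} = 1
G(2) = mex{1} = 0
G(3) = mex{0} = 1
G(4) = mex{1} = 0
G(5) = mex{0} = 1
G(6) = mex{1} = 0
G(7) = mex{0,0} = 1
G(8) = mex{1,1} = 0
G(9) = mex{0,0} = 1
G(10) = mex{1,1} = 0
G(11) = mex{0,0} = 1
G(12) = mex{1,1} = 0
G(13) = mex{0,0} = 1
G(14) = mex{1,1} = 0
G(15) = mex{0,0} = 1
G(16) = mex{1,1} = 0
G(17) = mex{0,0} = 1
G(18) = mex{1,1} = 0
G(19) = mex{0,0} = 1
G(20) = mex{1,1} = 0
G_B(20) = 0.
Stack C, S = {1, 3, 4, 5, 9}:
G(0) = 0
G(1) = mex{0} = 1
G(2) = mex{1} = 0
G(3) = mex{0,0} = 1
G(4) = mex{1,1,0} = 2
G(5) = mex{2,0,1,0} = 3
G(6) = mex{3,1,0,1} = 2
G(7) = mex{2,2,1,0} = 3
G(8) = mex{3,3,2,1} = 0
G(9) = mex{0,2,3,2,0} = 1
G(10) = mex{1,3,2,3,1} = 0
G_C(10) = 0.
Combined Grundy value = 2 ⊕ 0 ⊕ 0 = 2.

2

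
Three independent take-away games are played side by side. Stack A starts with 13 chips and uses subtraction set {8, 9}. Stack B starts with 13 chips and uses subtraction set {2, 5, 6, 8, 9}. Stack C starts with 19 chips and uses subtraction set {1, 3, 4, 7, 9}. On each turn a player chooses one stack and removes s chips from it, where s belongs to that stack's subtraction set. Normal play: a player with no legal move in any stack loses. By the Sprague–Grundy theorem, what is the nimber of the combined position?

Stack A, S = {8, 9}:
G(0) = 0
G(1) = mex{} = 0
G(2) = mex{} = 0
G(3) = mex{} = 0
G(4) = mex{} = 0
G(5) = mex{} = 0
G(6) = mex{} = 0
G(7) = mex{} = 0
G(8) = mex{0} = 1
G(9) = mex{0,0} = 1
G(10) = mex{0,0} = 1
G(11) = mex{0,0} = 1
G(12) = mex{0,0} = 1
G(13) = mex{0,0} = 1
G_A(13) = 1.
Stack B, S = {2, 5, 6, 8, 9}:
G(0) = 0
G(1) = mex{} = 0
G(2) = mex{0} = 1
G(3) = mex{0} = 1
G(4) = mex{1} = 0
G(5) = mex{1,0} = 2
G(6) = mex{0,0,0} = 1
G(7) = mex{2,1,0} = 3
G(8) = mex{1,1,1,0} = 2
G(9) = mex{3,0,1,0,0} = 2
G(10) = mex{2,2,0,1,0} = 3
G(11) = mex{2,1,2,1,1} = 0
G(12) = mex{3,3,1,0,1} = 2
G(13) = mex{0,2,3,2,0} = 1
G_B(13) = 1.
Stack C, S = {1, 3, 4, 7, 9}:
n :  0  1  2  3  4  5  6  7  8  9 10 11 12 13 14 15 16 17 18 19
G :  0  1  0  1  2  3  2  3  0  1  0  1  2  3  2  3  0  1  0  1
G_C(19) = 1.
Combined Grundy value = 1 ⊕ 1 ⊕ 1 = 1.

1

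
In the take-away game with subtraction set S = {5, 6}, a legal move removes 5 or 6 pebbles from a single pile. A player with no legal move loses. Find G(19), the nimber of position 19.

1

n :  0  1  2  3  4  5  6  7  8  9 10 11 12 13 14 15 16 17 18 19
G :  0  0  0  0  0  1  1  1  1  1  2  0  0  0  0  0  1  1  1  1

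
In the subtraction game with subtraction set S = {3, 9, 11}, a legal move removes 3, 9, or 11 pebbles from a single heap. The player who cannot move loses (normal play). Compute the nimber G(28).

0

G(0) = 0
G(1) = mex{} = 0
G(2) = mex{} = 0
G(3) = mex{0} = 1
G(4) = mex{0} = 1
G(5) = mex{0} = 1
G(6) = mex{1} = 0
G(7) = mex{1} = 0
G(8) = mex{1} = 0
G(9) = mex{0,0} = 1
G(10) = mex{0,0} = 1
G(11) = mex{0,0,0} = 1
G(12) = mex{1,1,0} = 2
G(13) = mex{1,1,0} = 2
G(14) = mex{1,1,1} = 0
G(15) = mex{2,0,1} = 3
G(16) = mex{2,0,1} = 3
G(17) = mex{0,0,0} = 1
G(18) = mex{3,1,0} = 2
G(19) = mex{3,1,0} = 2
G(20) = mex{1,1,1} = 0
G(21) = mex{2,2,1} = 0
G(22) = mex{2,2,1} = 0
G(23) = mex{0,0,2} = 1
G(24) = mex{0,3,2} = 1
G(25) = mex{0,3,0} = 1
G(26) = mex{1,1,3} = 0
G(27) = mex{1,2,3} = 0
G(28) = mex{1,2,1} = 0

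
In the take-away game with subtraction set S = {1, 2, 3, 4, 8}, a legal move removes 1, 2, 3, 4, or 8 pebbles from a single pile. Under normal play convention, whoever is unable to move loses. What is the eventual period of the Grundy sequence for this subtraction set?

5

G(0) = 0
G(1) = mex{0} = 1
G(2) = mex{1,0} = 2
G(3) = mex{2,1,0} = 3
G(4) = mex{3,2,1,0} = 4
G(5) = mex{4,3,2,1} = 0
G(6) = mex{0,4,3,2} = 1
G(7) = mex{1,0,4,3} = 2
G(8) = mex{2,1,0,4,0} = 3
G(9) = mex{3,2,1,0,1} = 4
G(10) = mex{4,3,2,1,2} = 0
G(11) = mex{0,4,3,2,3} = 1
G(12) = mex{1,0,4,3,4} = 2
G(13) = mex{2,1,0,4,0} = 3
G(14) = mex{3,2,1,0,1} = 4
G(n+5) = G(n) holds for n = 0,…,7 (a full window of length max(S) = 8), so the sequence is purely periodic with period 5.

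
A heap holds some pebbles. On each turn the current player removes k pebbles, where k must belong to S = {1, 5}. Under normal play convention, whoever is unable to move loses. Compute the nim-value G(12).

G(0) = 0
G(1) = mex{0} = 1
G(2) = mex{1} = 0
G(3) = mex{0} = 1
G(4) = mex{1} = 0
G(5) = mex{0,0} = 1
G(6) = mex{1,1} = 0
G(7) = mex{0,0} = 1
G(8) = mex{1,1} = 0
G(9) = mex{0,0} = 1
G(10) = mex{1,1} = 0
G(11) = mex{0,0} = 1
G(12) = mex{1,1} = 0

0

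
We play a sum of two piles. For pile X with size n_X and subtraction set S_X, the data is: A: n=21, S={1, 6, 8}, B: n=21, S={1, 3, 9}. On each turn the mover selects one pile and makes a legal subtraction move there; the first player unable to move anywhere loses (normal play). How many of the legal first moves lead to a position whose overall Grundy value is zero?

Pile A, S = {1, 6, 8}:
n :  0  1  2  3  4  5  6  7  8  9 10 11 12 13 14 15 16 17 18 19 20 21
G :  0  1  0  1  0  1  2  0  1  0  1  0  1  2  0  1  0  1  0  1  2  0
G_A(21) = 0.
Pile B, S = {1, 3, 9}:
G(0) = 0
G(1) = mex{0} = 1
G(2) = mex{1} = 0
G(3) = mex{0,0} = 1
G(4) = mex{1,1} = 0
G(5) = mex{0,0} = 1
G(6) = mex{1,1} = 0
G(7) = mex{0,0} = 1
G(8) = mex{1,1} = 0
G(9) = mex{0,0,0} = 1
G(10) = mex{1,1,1} = 0
G(11) = mex{0,0,0} = 1
G(12) = mex{1,1,1} = 0
G(13) = mex{0,0,0} = 1
G(14) = mex{1,1,1} = 0
G(15) = mex{0,0,0} = 1
G(16) = mex{1,1,1} = 0
G(17) = mex{0,0,0} = 1
G(18) = mex{1,1,1} = 0
G(19) = mex{0,0,0} = 1
G(20) = mex{1,1,1} = 0
G(21) = mex{0,0,0} = 1
G_B(21) = 1.
Combined Grundy value = 0 ⊕ 1 = 1.
A winning move leaves total XOR = 0, i.e. changes one component's Grundy value g to g ⊕ X where X is the current total.
Pile A: need g' = 0⊕1 = 1. Options: 21−1→G=2, 21−6→G=1, 21−8→G=2. Hits: 1.
Pile B: need g' = 1⊕1 = 0. Options: 21−1→G=0, 21−3→G=0, 21−9→G=0. Hits: 3.

4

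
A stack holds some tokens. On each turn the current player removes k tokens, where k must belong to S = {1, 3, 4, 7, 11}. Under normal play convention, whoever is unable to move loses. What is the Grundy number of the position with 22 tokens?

2

n :  0  1  2  3  4  5  6  7  8  9 10 11 12 13 14 15 16 17 18 19 20 21 22
G :  0  1  0  1  2  3  2  3  0  1  0  1  2  3  2  3  0  1  0  1  2  3  2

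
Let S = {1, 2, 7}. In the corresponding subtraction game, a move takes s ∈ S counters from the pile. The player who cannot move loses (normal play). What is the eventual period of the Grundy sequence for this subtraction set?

G(0) = 0
G(1) = mex{0} = 1
G(2) = mex{1,0} = 2
G(3) = mex{2,1} = 0
G(4) = mex{0,2} = 1
G(5) = mex{1,0} = 2
G(6) = mex{2,1} = 0
G(7) = mex{0,2,0} = 1
G(8) = mex{1,0,1} = 2
G(9) = mex{2,1,2} = 0
G(10) = mex{0,2,0} = 1
G(11) = mex{1,0,1} = 2
G(12) = mex{2,1,2} = 0
G(13) = mex{0,2,0} = 1
G(14) = mex{1,0,1} = 2
G(n+3) = G(n) holds for n = 0,…,6 (a full window of length max(S) = 7), so the sequence is purely periodic with period 3.

3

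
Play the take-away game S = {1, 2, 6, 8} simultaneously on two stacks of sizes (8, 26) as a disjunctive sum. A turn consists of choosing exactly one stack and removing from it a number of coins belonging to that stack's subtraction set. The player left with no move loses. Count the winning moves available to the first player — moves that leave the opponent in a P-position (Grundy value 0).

All stacks use S = {1, 2, 6, 8}:
n :  0  1  2  3  4  5  6  7  8  9 10 11 12 13 14 15 16 17 18 19 20 21 22 23 24 25 26
G :  0  1  2  0  1  2  3  0  1  2  0  1  2  3  0  1  2  0  1  2  3  0  1  2  0  1  2
Stack A: G(8) = 1.
Stack B: G(26) = 2.
Combined Grundy value = 1 ⊕ 2 = 3.
A winning move leaves total XOR = 0, i.e. changes one component's Grundy value g to g ⊕ X where X is the current total.
Stack A: need g' = 1⊕3 = 2. Options: 8−1→G=0, 8−2→G=3, 8−6→G=2, 8−8→G=0. Hits: 1.
Stack B: need g' = 2⊕3 = 1. Options: 26−1→G=1, 26−2→G=0, 26−6→G=3, 26−8→G=1. Hits: 2.

3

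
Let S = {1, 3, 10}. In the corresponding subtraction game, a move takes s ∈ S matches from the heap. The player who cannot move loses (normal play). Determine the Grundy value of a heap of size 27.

n :  0  1  2  3  4  5  6  7  8  9 10 11 12 13 14 15 16 17 18 19 20 21 22 23 24 25 26 27
G :  0  1  0  1  0  1  0  1  0  1  2  3  2  0  1  0  1  0  1  0  1  0  1  2  3  2  0  1

1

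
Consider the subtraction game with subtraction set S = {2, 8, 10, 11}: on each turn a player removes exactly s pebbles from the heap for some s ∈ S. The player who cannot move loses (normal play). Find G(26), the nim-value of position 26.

2

n :  0  1  2  3  4  5  6  7  8  9 10 11 12 13 14 15 16 17 18 19 20 21 22 23 24 25 26
G :  0  0  1  1  0  0  1  1  2  2  3  3  2  2  3  3  4  0  0  1  1  0  0  1  1  2  2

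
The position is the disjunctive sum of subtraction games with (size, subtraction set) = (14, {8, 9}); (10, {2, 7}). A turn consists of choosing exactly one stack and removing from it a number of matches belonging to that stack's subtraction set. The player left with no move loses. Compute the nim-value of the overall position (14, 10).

Stack A, S = {8, 9}:
G(0) = 0
G(1) = mex{} = 0
G(2) = mex{} = 0
G(3) = mex{} = 0
G(4) = mex{} = 0
G(5) = mex{} = 0
G(6) = mex{} = 0
G(7) = mex{} = 0
G(8) = mex{0} = 1
G(9) = mex{0,0} = 1
G(10) = mex{0,0} = 1
G(11) = mex{0,0} = 1
G(12) = mex{0,0} = 1
G(13) = mex{0,0} = 1
G(14) = mex{0,0} = 1
G_A(14) = 1.
Stack B, S = {2, 7}:
G(0) = 0
G(1) = mex{} = 0
G(2) = mex{0} = 1
G(3) = mex{0} = 1
G(4) = mex{1} = 0
G(5) = mex{1} = 0
G(6) = mex{0} = 1
G(7) = mex{0,0} = 1
G(8) = mex{1,0} = 2
G(9) = mex{1,1} = 0
G(10) = mex{2,1} = 0
G_B(10) = 0.
Combined Grundy value = 1 ⊕ 0 = 1.

1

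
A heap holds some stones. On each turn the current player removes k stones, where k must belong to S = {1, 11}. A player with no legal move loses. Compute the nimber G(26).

0

n :  0  1  2  3  4  5  6  7  8  9 10 11 12 13 14 15 16 17 18 19 20 21 22 23 24 25 26
G :  0  1  0  1  0  1  0  1  0  1  0  1  0  1  0  1  0  1  0  1  0  1  0  1  0  1  0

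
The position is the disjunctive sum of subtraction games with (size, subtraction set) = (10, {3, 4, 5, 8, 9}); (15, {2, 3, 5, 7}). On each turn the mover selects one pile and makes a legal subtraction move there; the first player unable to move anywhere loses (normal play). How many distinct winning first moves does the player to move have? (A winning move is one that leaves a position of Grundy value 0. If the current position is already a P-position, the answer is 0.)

0

Pile A, S = {3, 4, 5, 8, 9}:
G(0) = 0
G(1) = mex{} = 0
G(2) = mex{} = 0
G(3) = mex{0} = 1
G(4) = mex{0,0} = 1
G(5) = mex{0,0,0} = 1
G(6) = mex{1,0,0} = 2
G(7) = mex{1,1,0} = 2
G(8) = mex{1,1,1,0} = 2
G(9) = mex{2,1,1,0,0} = 3
G(10) = mex{2,2,1,0,0} = 3
G_A(10) = 3.
Pile B, S = {2, 3, 5, 7}:
G(0) = 0
G(1) = mex{} = 0
G(2) = mex{0} = 1
G(3) = mex{0,0} = 1
G(4) = mex{1,0} = 2
G(5) = mex{1,1,0} = 2
G(6) = mex{2,1,0} = 3
G(7) = mex{2,2,1,0} = 3
G(8) = mex{3,2,1,0} = 4
G(9) = mex{3,3,2,1} = 0
G(10) = mex{4,3,2,1} = 0
G(11) = mex{0,4,3,2} = 1
G(12) = mex{0,0,3,2} = 1
G(13) = mex{1,0,4,3} = 2
G(14) = mex{1,1,0,3} = 2
G(15) = mex{2,1,0,4} = 3
G_B(15) = 3.
Combined Grundy value = 3 ⊕ 3 = 0.
A winning move leaves total XOR = 0, i.e. changes one component's Grundy value g to g ⊕ X where X is the current total.
Pile A: target g' = 3⊕0 = 3, but every legal move changes the Grundy value (mex property), so 0 moves.
Pile B: target g' = 3⊕0 = 3, but every legal move changes the Grundy value (mex property), so 0 moves.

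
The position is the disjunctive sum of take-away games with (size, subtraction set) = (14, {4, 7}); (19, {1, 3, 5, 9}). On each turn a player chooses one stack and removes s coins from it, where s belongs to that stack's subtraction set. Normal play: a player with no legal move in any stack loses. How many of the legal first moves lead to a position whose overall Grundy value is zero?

Stack A, S = {4, 7}:
n :  0  1  2  3  4  5  6  7  8  9 10 11 12 13 14
G :  0  0  0  0  1  1  1  1  2  2  2  0  0  0  0
G_A(14) = 0.
Stack B, S = {1, 3, 5, 9}:
n :  0  1  2  3  4  5  6  7  8  9 10 11 12 13 14 15 16 17 18 19
G :  0  1  0  1  0  1  0  1  0  1  0  1  0  1  0  1  0  1  0  1
G_B(19) = 1.
Combined Grundy value = 0 ⊕ 1 = 1.
A winning move leaves total XOR = 0, i.e. changes one component's Grundy value g to g ⊕ X where X is the current total.
Stack A: need g' = 0⊕1 = 1. Options: 14−4→G=2, 14−7→G=1. Hits: 1.
Stack B: need g' = 1⊕1 = 0. Options: 19−1→G=0, 19−3→G=0, 19−5→G=0, 19−9→G=0. Hits: 4.

5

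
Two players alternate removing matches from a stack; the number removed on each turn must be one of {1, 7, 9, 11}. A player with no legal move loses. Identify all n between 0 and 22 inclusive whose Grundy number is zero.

n :  0  1  2  3  4  5  6  7  8  9 10 11 12 13 14 15 16 17 18 19 20 21 22
G :  0  1  0  1  0  1  0  1  0  1  0  1  0  1  0  1  0  1  0  1  0  1  0
P-positions are exactly the n with G(n) = 0.

0, 2, 4, 6, 8, 10, 12, 14, 16, 18, 20, 22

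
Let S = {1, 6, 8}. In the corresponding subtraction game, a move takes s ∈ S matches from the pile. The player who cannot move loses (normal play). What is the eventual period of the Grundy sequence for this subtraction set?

7

G(0) = 0
G(1) = mex{0} = 1
G(2) = mex{1} = 0
G(3) = mex{0} = 1
G(4) = mex{1} = 0
G(5) = mex{0} = 1
G(6) = mex{1,0} = 2
G(7) = mex{2,1} = 0
G(8) = mex{0,0,0} = 1
G(9) = mex{1,1,1} = 0
G(10) = mex{0,0,0} = 1
G(11) = mex{1,1,1} = 0
G(12) = mex{0,2,0} = 1
G(13) = mex{1,0,1} = 2
G(14) = mex{2,1,2} = 0
G(15) = mex{0,0,0} = 1
G(16) = mex{1,1,1} = 0
G(n+7) = G(n) holds for n = 0,…,7 (a full window of length max(S) = 8), so the sequence is purely periodic with period 7.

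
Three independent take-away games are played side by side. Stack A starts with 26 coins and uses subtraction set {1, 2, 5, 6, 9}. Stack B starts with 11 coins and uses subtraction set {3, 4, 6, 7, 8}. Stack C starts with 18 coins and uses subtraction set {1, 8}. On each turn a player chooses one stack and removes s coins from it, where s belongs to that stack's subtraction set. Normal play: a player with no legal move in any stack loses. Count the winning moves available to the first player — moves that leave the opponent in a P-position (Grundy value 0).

6

Stack A, S = {1, 2, 5, 6, 9}:
G(0) = 0
G(1) = mex{0} = 1
G(2) = mex{1,0} = 2
G(3) = mex{2,1} = 0
G(4) = mex{0,2} = 1
G(5) = mex{1,0,0} = 2
G(6) = mex{2,1,1,0} = 3
G(7) = mex{3,2,2,1} = 0
G(8) = mex{0,3,0,2} = 1
G(9) = mex{1,0,1,0,0} = 2
G(10) = mex{2,1,2,1,1} = 0
G(11) = mex{0,2,3,2,2} = 1
G(12) = mex{1,0,0,3,0} = 2
G(13) = mex{2,1,1,0,1} = 3
G(14) = mex{3,2,2,1,2} = 0
G(15) = mex{0,3,0,2,3} = 1
G(16) = mex{1,0,1,0,0} = 2
G(17) = mex{2,1,2,1,1} = 0
G(18) = mex{0,2,3,2,2} = 1
G(19) = mex{1,0,0,3,0} = 2
G(20) = mex{2,1,1,0,1} = 3
G(21) = mex{3,2,2,1,2} = 0
G(22) = mex{0,3,0,2,3} = 1
G(23) = mex{1,0,1,0,0} = 2
G(24) = mex{2,1,2,1,1} = 0
G(25) = mex{0,2,3,2,2} = 1
G(26) = mex{1,0,0,3,0} = 2
G_A(26) = 2.
Stack B, S = {3, 4, 6, 7, 8}:
G(0) = 0
G(1) = mex{} = 0
G(2) = mex{} = 0
G(3) = mex{0} = 1
G(4) = mex{0,0} = 1
G(5) = mex{0,0} = 1
G(6) = mex{1,0,0} = 2
G(7) = mex{1,1,0,0} = 2
G(8) = mex{1,1,0,0,0} = 2
G(9) = mex{2,1,1,0,0} = 3
G(10) = mex{2,2,1,1,0} = 3
G(11) = mex{2,2,1,1,1} = 0
G_B(11) = 0.
Stack C, S = {1, 8}:
n :  0  1  2  3  4  5  6  7  8  9 10 11 12 13 14 15 16 17 18
G :  0  1  0  1  0  1  0  1  2  0  1  0  1  0  1  0  1  2  0
G_C(18) = 0.
Combined Grundy value = 2 ⊕ 0 ⊕ 0 = 2.
A winning move leaves total XOR = 0, i.e. changes one component's Grundy value g to g ⊕ X where X is the current total.
Stack A: need g' = 2⊕2 = 0. Options: 26−1→G=1, 26−2→G=0, 26−5→G=0, 26−6→G=3, 26−9→G=0. Hits: 3.
Stack B: need g' = 0⊕2 = 2. Options: 11−3→G=2, 11−4→G=2, 11−6→G=1, 11−7→G=1, 11−8→G=1. Hits: 2.
Stack C: need g' = 0⊕2 = 2. Options: 18−1→G=2, 18−8→G=1. Hits: 1.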